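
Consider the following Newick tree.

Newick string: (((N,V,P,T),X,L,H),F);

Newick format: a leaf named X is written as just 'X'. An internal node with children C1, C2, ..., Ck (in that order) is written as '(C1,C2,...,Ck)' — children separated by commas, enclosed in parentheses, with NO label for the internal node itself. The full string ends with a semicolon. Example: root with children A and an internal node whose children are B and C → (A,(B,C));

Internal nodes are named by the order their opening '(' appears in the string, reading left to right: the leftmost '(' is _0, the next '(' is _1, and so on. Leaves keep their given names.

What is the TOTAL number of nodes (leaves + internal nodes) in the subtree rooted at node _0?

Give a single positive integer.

Newick: (((N,V,P,T),X,L,H),F);
Locate _0: it is the '(' at position 0 (the 1st '(' reading left to right).
Query: subtree rooted at _0
_0: subtree_size = 1 + 10
  _1: subtree_size = 1 + 8
    _2: subtree_size = 1 + 4
      N: subtree_size = 1 + 0
      V: subtree_size = 1 + 0
      P: subtree_size = 1 + 0
      T: subtree_size = 1 + 0
    X: subtree_size = 1 + 0
    L: subtree_size = 1 + 0
    H: subtree_size = 1 + 0
  F: subtree_size = 1 + 0
Total subtree size of _0: 11

Answer: 11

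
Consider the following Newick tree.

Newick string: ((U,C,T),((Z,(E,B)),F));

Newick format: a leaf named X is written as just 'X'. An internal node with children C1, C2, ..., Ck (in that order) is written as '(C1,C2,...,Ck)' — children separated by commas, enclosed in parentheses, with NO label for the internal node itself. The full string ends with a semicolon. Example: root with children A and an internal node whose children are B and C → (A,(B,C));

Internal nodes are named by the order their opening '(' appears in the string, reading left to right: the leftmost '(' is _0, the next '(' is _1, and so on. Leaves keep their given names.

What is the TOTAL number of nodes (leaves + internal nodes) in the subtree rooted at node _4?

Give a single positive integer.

Newick: ((U,C,T),((Z,(E,B)),F));
Locate _4: it is the '(' at position 13 (the 5th '(' reading left to right).
Query: subtree rooted at _4
_4: subtree_size = 1 + 2
  E: subtree_size = 1 + 0
  B: subtree_size = 1 + 0
Total subtree size of _4: 3

Answer: 3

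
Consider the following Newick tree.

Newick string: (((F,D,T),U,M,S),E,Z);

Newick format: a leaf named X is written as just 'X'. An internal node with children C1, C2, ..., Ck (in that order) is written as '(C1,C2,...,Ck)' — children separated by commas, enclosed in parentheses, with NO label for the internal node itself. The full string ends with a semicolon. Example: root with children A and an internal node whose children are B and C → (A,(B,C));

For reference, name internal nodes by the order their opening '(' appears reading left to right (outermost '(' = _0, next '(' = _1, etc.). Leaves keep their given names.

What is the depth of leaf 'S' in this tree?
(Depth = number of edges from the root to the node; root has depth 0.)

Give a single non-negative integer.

Newick: (((F,D,T),U,M,S),E,Z);
Naming internals by '(' encounter order: outermost '(' = _0, next = _1, ...
Query node: S
Path from root: _0 -> _1 -> S
Depth of S: 2 (number of edges from root)

Answer: 2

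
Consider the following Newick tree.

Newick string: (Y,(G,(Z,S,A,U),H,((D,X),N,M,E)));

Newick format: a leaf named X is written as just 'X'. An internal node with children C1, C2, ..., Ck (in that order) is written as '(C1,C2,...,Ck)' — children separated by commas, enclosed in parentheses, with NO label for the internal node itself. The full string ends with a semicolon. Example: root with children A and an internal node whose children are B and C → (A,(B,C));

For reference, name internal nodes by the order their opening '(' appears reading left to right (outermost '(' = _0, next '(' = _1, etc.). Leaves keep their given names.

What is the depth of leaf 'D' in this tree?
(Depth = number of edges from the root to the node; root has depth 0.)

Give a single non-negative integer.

Answer: 4

Derivation:
Newick: (Y,(G,(Z,S,A,U),H,((D,X),N,M,E)));
Naming internals by '(' encounter order: outermost '(' = _0, next = _1, ...
Query node: D
Path from root: _0 -> _1 -> _3 -> _4 -> D
Depth of D: 4 (number of edges from root)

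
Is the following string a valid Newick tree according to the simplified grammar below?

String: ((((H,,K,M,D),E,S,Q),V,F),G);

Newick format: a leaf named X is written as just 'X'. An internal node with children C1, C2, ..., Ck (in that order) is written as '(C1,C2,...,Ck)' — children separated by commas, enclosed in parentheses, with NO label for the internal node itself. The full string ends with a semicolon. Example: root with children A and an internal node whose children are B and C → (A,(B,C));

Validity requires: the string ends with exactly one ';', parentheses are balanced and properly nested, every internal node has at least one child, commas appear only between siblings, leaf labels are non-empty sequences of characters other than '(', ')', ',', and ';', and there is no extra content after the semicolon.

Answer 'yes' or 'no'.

Input: ((((H,,K,M,D),E,S,Q),V,F),G);
Paren balance: 4 '(' vs 4 ')' OK
Ends with single ';': True
Full parse: FAILS (empty leaf label at pos 6)
Valid: False

Answer: no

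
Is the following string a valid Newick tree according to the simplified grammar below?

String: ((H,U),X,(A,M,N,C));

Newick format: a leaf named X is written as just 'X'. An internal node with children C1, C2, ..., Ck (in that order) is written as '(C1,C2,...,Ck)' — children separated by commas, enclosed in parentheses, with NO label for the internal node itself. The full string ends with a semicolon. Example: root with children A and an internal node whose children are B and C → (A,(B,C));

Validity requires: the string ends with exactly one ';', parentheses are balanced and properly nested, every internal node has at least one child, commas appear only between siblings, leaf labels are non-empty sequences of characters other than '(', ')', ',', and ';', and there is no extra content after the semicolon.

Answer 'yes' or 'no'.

Input: ((H,U),X,(A,M,N,C));
Paren balance: 3 '(' vs 3 ')' OK
Ends with single ';': True
Full parse: OK
Valid: True

Answer: yes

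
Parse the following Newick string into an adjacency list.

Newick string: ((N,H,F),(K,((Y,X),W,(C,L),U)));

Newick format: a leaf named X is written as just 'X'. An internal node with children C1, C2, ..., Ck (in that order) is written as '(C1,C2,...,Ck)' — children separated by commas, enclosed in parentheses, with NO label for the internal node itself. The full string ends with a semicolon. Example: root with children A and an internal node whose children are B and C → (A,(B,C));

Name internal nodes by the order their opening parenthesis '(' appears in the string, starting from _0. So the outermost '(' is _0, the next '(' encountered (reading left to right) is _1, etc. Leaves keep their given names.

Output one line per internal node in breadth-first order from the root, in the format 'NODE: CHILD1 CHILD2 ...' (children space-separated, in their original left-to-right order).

Input: ((N,H,F),(K,((Y,X),W,(C,L),U)));
Scanning left-to-right, naming '(' by encounter order:
  pos 0: '(' -> open internal node _0 (depth 1)
  pos 1: '(' -> open internal node _1 (depth 2)
  pos 7: ')' -> close internal node _1 (now at depth 1)
  pos 9: '(' -> open internal node _2 (depth 2)
  pos 12: '(' -> open internal node _3 (depth 3)
  pos 13: '(' -> open internal node _4 (depth 4)
  pos 17: ')' -> close internal node _4 (now at depth 3)
  pos 21: '(' -> open internal node _5 (depth 4)
  pos 25: ')' -> close internal node _5 (now at depth 3)
  pos 28: ')' -> close internal node _3 (now at depth 2)
  pos 29: ')' -> close internal node _2 (now at depth 1)
  pos 30: ')' -> close internal node _0 (now at depth 0)
Total internal nodes: 6
BFS adjacency from root:
  _0: _1 _2
  _1: N H F
  _2: K _3
  _3: _4 W _5 U
  _4: Y X
  _5: C L

Answer: _0: _1 _2
_1: N H F
_2: K _3
_3: _4 W _5 U
_4: Y X
_5: C L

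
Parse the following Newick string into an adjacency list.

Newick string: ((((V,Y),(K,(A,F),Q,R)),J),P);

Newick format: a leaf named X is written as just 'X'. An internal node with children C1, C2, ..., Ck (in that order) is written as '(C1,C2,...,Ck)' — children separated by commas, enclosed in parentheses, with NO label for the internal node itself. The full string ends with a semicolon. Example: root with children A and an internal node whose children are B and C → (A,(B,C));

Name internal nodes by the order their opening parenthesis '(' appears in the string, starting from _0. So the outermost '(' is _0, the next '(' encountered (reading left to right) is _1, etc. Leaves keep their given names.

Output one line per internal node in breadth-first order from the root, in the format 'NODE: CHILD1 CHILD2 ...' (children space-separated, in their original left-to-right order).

Answer: _0: _1 P
_1: _2 J
_2: _3 _4
_3: V Y
_4: K _5 Q R
_5: A F

Derivation:
Input: ((((V,Y),(K,(A,F),Q,R)),J),P);
Scanning left-to-right, naming '(' by encounter order:
  pos 0: '(' -> open internal node _0 (depth 1)
  pos 1: '(' -> open internal node _1 (depth 2)
  pos 2: '(' -> open internal node _2 (depth 3)
  pos 3: '(' -> open internal node _3 (depth 4)
  pos 7: ')' -> close internal node _3 (now at depth 3)
  pos 9: '(' -> open internal node _4 (depth 4)
  pos 12: '(' -> open internal node _5 (depth 5)
  pos 16: ')' -> close internal node _5 (now at depth 4)
  pos 21: ')' -> close internal node _4 (now at depth 3)
  pos 22: ')' -> close internal node _2 (now at depth 2)
  pos 25: ')' -> close internal node _1 (now at depth 1)
  pos 28: ')' -> close internal node _0 (now at depth 0)
Total internal nodes: 6
BFS adjacency from root:
  _0: _1 P
  _1: _2 J
  _2: _3 _4
  _3: V Y
  _4: K _5 Q R
  _5: A F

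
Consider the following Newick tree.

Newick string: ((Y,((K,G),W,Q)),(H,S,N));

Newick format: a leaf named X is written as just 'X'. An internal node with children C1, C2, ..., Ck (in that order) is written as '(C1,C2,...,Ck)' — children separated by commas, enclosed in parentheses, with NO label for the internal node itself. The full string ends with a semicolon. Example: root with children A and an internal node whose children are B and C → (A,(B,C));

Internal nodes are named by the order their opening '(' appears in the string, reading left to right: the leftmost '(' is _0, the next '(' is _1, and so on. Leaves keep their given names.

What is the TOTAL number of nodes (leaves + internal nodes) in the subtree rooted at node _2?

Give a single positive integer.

Answer: 6

Derivation:
Newick: ((Y,((K,G),W,Q)),(H,S,N));
Locate _2: it is the '(' at position 4 (the 3rd '(' reading left to right).
Query: subtree rooted at _2
_2: subtree_size = 1 + 5
  _3: subtree_size = 1 + 2
    K: subtree_size = 1 + 0
    G: subtree_size = 1 + 0
  W: subtree_size = 1 + 0
  Q: subtree_size = 1 + 0
Total subtree size of _2: 6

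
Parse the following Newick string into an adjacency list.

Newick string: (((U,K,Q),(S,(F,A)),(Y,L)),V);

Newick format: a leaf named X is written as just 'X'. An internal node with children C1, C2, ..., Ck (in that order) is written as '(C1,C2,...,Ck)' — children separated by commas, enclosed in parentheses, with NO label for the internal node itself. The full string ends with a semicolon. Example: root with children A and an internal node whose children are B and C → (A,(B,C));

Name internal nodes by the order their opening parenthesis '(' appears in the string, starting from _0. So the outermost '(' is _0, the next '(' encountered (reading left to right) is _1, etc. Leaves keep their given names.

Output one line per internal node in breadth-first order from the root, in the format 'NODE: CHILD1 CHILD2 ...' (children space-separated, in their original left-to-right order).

Answer: _0: _1 V
_1: _2 _3 _5
_2: U K Q
_3: S _4
_5: Y L
_4: F A

Derivation:
Input: (((U,K,Q),(S,(F,A)),(Y,L)),V);
Scanning left-to-right, naming '(' by encounter order:
  pos 0: '(' -> open internal node _0 (depth 1)
  pos 1: '(' -> open internal node _1 (depth 2)
  pos 2: '(' -> open internal node _2 (depth 3)
  pos 8: ')' -> close internal node _2 (now at depth 2)
  pos 10: '(' -> open internal node _3 (depth 3)
  pos 13: '(' -> open internal node _4 (depth 4)
  pos 17: ')' -> close internal node _4 (now at depth 3)
  pos 18: ')' -> close internal node _3 (now at depth 2)
  pos 20: '(' -> open internal node _5 (depth 3)
  pos 24: ')' -> close internal node _5 (now at depth 2)
  pos 25: ')' -> close internal node _1 (now at depth 1)
  pos 28: ')' -> close internal node _0 (now at depth 0)
Total internal nodes: 6
BFS adjacency from root:
  _0: _1 V
  _1: _2 _3 _5
  _2: U K Q
  _3: S _4
  _5: Y L
  _4: F A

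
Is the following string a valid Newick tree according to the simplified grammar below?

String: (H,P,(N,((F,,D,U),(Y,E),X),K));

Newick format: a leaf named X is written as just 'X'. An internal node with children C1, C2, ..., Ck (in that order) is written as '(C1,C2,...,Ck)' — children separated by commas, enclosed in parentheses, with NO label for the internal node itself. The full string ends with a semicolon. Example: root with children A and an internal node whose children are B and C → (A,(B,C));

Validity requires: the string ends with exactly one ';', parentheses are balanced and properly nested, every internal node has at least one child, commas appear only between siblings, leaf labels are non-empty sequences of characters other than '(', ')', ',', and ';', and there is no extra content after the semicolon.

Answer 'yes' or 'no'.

Input: (H,P,(N,((F,,D,U),(Y,E),X),K));
Paren balance: 5 '(' vs 5 ')' OK
Ends with single ';': True
Full parse: FAILS (empty leaf label at pos 12)
Valid: False

Answer: no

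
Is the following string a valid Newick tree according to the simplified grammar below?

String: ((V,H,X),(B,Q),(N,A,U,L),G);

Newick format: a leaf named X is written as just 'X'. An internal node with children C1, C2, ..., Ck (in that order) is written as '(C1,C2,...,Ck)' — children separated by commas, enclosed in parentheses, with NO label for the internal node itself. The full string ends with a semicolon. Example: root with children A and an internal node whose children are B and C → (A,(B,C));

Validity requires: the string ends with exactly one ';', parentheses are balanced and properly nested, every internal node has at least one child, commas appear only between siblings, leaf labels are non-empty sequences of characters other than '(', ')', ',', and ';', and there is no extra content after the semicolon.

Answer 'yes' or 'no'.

Input: ((V,H,X),(B,Q),(N,A,U,L),G);
Paren balance: 4 '(' vs 4 ')' OK
Ends with single ';': True
Full parse: OK
Valid: True

Answer: yes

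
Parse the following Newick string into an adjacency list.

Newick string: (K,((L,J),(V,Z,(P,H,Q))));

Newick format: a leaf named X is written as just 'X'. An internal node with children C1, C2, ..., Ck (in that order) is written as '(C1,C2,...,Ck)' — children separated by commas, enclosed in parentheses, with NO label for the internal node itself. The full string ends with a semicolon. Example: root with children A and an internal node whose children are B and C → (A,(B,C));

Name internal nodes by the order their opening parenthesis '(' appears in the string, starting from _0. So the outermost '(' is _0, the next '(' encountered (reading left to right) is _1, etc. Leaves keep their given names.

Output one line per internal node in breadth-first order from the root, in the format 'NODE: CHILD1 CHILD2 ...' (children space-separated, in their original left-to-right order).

Answer: _0: K _1
_1: _2 _3
_2: L J
_3: V Z _4
_4: P H Q

Derivation:
Input: (K,((L,J),(V,Z,(P,H,Q))));
Scanning left-to-right, naming '(' by encounter order:
  pos 0: '(' -> open internal node _0 (depth 1)
  pos 3: '(' -> open internal node _1 (depth 2)
  pos 4: '(' -> open internal node _2 (depth 3)
  pos 8: ')' -> close internal node _2 (now at depth 2)
  pos 10: '(' -> open internal node _3 (depth 3)
  pos 15: '(' -> open internal node _4 (depth 4)
  pos 21: ')' -> close internal node _4 (now at depth 3)
  pos 22: ')' -> close internal node _3 (now at depth 2)
  pos 23: ')' -> close internal node _1 (now at depth 1)
  pos 24: ')' -> close internal node _0 (now at depth 0)
Total internal nodes: 5
BFS adjacency from root:
  _0: K _1
  _1: _2 _3
  _2: L J
  _3: V Z _4
  _4: P H Q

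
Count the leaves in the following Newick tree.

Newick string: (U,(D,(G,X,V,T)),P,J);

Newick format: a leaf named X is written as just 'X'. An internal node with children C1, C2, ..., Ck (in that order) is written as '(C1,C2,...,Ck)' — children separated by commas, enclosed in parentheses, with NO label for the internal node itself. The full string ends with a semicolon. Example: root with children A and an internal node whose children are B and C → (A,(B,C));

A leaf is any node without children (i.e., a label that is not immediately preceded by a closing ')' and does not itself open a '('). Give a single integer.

Newick: (U,(D,(G,X,V,T)),P,J);
Scan left-to-right; a leaf is any maximal label run not followed by '(':
  pos 1: leaf 'U' → count = 1
  pos 4: leaf 'D' → count = 2
  pos 7: leaf 'G' → count = 3
  pos 9: leaf 'X' → count = 4
  pos 11: leaf 'V' → count = 5
  pos 13: leaf 'T' → count = 6
  pos 17: leaf 'P' → count = 7
  pos 19: leaf 'J' → count = 8
Total leaves: 8

Answer: 8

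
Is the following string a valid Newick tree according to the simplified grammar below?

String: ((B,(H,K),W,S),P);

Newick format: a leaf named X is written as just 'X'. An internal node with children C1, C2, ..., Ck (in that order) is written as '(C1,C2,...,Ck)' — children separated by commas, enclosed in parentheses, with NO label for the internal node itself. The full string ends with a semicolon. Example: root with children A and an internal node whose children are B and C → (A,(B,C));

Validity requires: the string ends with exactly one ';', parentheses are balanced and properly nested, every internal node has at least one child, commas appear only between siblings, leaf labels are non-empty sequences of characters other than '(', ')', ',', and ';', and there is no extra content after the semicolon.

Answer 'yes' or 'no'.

Answer: yes

Derivation:
Input: ((B,(H,K),W,S),P);
Paren balance: 3 '(' vs 3 ')' OK
Ends with single ';': True
Full parse: OK
Valid: True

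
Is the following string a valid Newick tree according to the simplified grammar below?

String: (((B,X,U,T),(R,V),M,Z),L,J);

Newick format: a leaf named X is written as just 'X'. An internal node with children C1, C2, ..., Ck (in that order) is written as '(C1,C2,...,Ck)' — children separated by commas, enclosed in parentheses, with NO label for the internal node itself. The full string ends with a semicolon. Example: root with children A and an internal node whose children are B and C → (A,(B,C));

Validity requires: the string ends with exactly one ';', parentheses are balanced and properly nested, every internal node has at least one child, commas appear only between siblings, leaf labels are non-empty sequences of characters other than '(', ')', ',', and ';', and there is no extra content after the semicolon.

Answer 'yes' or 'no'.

Input: (((B,X,U,T),(R,V),M,Z),L,J);
Paren balance: 4 '(' vs 4 ')' OK
Ends with single ';': True
Full parse: OK
Valid: True

Answer: yes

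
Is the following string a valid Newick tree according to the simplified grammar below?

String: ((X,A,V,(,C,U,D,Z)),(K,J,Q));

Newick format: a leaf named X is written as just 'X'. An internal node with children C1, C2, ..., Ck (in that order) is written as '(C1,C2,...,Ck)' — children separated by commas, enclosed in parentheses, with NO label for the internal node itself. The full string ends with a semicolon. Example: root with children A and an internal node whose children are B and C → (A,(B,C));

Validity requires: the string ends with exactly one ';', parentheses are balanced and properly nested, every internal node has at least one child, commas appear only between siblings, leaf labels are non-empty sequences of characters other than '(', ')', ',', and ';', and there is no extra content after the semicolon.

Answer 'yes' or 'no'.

Input: ((X,A,V,(,C,U,D,Z)),(K,J,Q));
Paren balance: 4 '(' vs 4 ')' OK
Ends with single ';': True
Full parse: FAILS (empty leaf label at pos 9)
Valid: False

Answer: no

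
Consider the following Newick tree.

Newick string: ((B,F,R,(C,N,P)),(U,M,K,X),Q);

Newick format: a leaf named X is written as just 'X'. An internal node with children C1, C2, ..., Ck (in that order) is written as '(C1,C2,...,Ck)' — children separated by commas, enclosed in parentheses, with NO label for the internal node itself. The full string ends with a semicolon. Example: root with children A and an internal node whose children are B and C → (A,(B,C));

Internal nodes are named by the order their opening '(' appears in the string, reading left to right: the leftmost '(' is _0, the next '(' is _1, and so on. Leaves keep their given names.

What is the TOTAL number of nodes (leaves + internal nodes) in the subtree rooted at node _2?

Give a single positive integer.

Newick: ((B,F,R,(C,N,P)),(U,M,K,X),Q);
Locate _2: it is the '(' at position 8 (the 3rd '(' reading left to right).
Query: subtree rooted at _2
_2: subtree_size = 1 + 3
  C: subtree_size = 1 + 0
  N: subtree_size = 1 + 0
  P: subtree_size = 1 + 0
Total subtree size of _2: 4

Answer: 4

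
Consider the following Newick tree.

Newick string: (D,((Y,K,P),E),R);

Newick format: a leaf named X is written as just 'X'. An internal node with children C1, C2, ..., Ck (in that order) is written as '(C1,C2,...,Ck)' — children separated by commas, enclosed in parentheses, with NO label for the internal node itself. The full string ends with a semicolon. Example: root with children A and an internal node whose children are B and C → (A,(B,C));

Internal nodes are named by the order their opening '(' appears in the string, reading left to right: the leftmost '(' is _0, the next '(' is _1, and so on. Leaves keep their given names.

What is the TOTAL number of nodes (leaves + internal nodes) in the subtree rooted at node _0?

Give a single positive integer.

Answer: 9

Derivation:
Newick: (D,((Y,K,P),E),R);
Locate _0: it is the '(' at position 0 (the 1st '(' reading left to right).
Query: subtree rooted at _0
_0: subtree_size = 1 + 8
  D: subtree_size = 1 + 0
  _1: subtree_size = 1 + 5
    _2: subtree_size = 1 + 3
      Y: subtree_size = 1 + 0
      K: subtree_size = 1 + 0
      P: subtree_size = 1 + 0
    E: subtree_size = 1 + 0
  R: subtree_size = 1 + 0
Total subtree size of _0: 9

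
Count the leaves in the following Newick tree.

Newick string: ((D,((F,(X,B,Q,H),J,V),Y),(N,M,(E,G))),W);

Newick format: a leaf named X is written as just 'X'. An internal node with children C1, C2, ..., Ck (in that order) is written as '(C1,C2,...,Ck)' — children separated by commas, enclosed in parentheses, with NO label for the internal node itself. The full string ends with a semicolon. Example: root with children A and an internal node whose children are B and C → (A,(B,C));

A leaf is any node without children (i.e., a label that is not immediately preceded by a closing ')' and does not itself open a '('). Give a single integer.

Newick: ((D,((F,(X,B,Q,H),J,V),Y),(N,M,(E,G))),W);
Scan left-to-right; a leaf is any maximal label run not followed by '(':
  pos 2: leaf 'D' → count = 1
  pos 6: leaf 'F' → count = 2
  pos 9: leaf 'X' → count = 3
  pos 11: leaf 'B' → count = 4
  pos 13: leaf 'Q' → count = 5
  pos 15: leaf 'H' → count = 6
  pos 18: leaf 'J' → count = 7
  pos 20: leaf 'V' → count = 8
  pos 23: leaf 'Y' → count = 9
  pos 27: leaf 'N' → count = 10
  pos 29: leaf 'M' → count = 11
  pos 32: leaf 'E' → count = 12
  pos 34: leaf 'G' → count = 13
  pos 39: leaf 'W' → count = 14
Total leaves: 14

Answer: 14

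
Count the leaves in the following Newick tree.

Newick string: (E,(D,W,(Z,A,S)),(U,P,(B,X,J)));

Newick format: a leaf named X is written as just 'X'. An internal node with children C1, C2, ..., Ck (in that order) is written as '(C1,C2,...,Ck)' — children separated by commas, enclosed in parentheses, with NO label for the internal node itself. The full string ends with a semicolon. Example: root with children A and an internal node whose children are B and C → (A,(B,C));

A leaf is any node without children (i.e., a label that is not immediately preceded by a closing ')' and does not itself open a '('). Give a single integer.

Answer: 11

Derivation:
Newick: (E,(D,W,(Z,A,S)),(U,P,(B,X,J)));
Scan left-to-right; a leaf is any maximal label run not followed by '(':
  pos 1: leaf 'E' → count = 1
  pos 4: leaf 'D' → count = 2
  pos 6: leaf 'W' → count = 3
  pos 9: leaf 'Z' → count = 4
  pos 11: leaf 'A' → count = 5
  pos 13: leaf 'S' → count = 6
  pos 18: leaf 'U' → count = 7
  pos 20: leaf 'P' → count = 8
  pos 23: leaf 'B' → count = 9
  pos 25: leaf 'X' → count = 10
  pos 27: leaf 'J' → count = 11
Total leaves: 11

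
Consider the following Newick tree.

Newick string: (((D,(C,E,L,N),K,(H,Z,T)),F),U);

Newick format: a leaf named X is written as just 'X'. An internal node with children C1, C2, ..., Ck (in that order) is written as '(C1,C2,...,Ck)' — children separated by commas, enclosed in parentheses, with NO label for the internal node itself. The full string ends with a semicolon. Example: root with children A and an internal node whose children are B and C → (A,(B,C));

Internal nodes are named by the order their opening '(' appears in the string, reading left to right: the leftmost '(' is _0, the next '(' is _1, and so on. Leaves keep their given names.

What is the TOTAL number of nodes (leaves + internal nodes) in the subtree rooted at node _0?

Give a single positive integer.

Newick: (((D,(C,E,L,N),K,(H,Z,T)),F),U);
Locate _0: it is the '(' at position 0 (the 1st '(' reading left to right).
Query: subtree rooted at _0
_0: subtree_size = 1 + 15
  _1: subtree_size = 1 + 13
    _2: subtree_size = 1 + 11
      D: subtree_size = 1 + 0
      _3: subtree_size = 1 + 4
        C: subtree_size = 1 + 0
        E: subtree_size = 1 + 0
        L: subtree_size = 1 + 0
        N: subtree_size = 1 + 0
      K: subtree_size = 1 + 0
      _4: subtree_size = 1 + 3
        H: subtree_size = 1 + 0
        Z: subtree_size = 1 + 0
        T: subtree_size = 1 + 0
    F: subtree_size = 1 + 0
  U: subtree_size = 1 + 0
Total subtree size of _0: 16

Answer: 16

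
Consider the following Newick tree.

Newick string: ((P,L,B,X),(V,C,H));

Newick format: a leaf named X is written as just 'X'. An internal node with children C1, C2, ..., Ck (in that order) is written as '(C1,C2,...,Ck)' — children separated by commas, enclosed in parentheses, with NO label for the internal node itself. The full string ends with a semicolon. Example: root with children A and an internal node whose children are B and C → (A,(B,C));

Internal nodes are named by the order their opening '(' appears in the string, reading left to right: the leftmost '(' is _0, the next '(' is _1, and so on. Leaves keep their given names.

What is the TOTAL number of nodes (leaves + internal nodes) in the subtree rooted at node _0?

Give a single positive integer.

Answer: 10

Derivation:
Newick: ((P,L,B,X),(V,C,H));
Locate _0: it is the '(' at position 0 (the 1st '(' reading left to right).
Query: subtree rooted at _0
_0: subtree_size = 1 + 9
  _1: subtree_size = 1 + 4
    P: subtree_size = 1 + 0
    L: subtree_size = 1 + 0
    B: subtree_size = 1 + 0
    X: subtree_size = 1 + 0
  _2: subtree_size = 1 + 3
    V: subtree_size = 1 + 0
    C: subtree_size = 1 + 0
    H: subtree_size = 1 + 0
Total subtree size of _0: 10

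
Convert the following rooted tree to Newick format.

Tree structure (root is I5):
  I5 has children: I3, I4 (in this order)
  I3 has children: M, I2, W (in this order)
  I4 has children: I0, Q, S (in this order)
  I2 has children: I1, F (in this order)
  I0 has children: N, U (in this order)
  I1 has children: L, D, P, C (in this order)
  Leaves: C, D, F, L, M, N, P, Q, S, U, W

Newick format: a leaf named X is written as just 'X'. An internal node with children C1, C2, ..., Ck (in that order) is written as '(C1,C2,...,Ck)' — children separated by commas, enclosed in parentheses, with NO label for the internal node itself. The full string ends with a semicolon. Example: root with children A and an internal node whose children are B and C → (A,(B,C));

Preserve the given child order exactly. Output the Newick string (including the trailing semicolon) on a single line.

internal I5 with children ['I3', 'I4']
  internal I3 with children ['M', 'I2', 'W']
    leaf 'M' → 'M'
    internal I2 with children ['I1', 'F']
      internal I1 with children ['L', 'D', 'P', 'C']
        leaf 'L' → 'L'
        leaf 'D' → 'D'
        leaf 'P' → 'P'
        leaf 'C' → 'C'
      → '(L,D,P,C)'
      leaf 'F' → 'F'
    → '((L,D,P,C),F)'
    leaf 'W' → 'W'
  → '(M,((L,D,P,C),F),W)'
  internal I4 with children ['I0', 'Q', 'S']
    internal I0 with children ['N', 'U']
      leaf 'N' → 'N'
      leaf 'U' → 'U'
    → '(N,U)'
    leaf 'Q' → 'Q'
    leaf 'S' → 'S'
  → '((N,U),Q,S)'
→ '((M,((L,D,P,C),F),W),((N,U),Q,S))'
Final: ((M,((L,D,P,C),F),W),((N,U),Q,S));

Answer: ((M,((L,D,P,C),F),W),((N,U),Q,S));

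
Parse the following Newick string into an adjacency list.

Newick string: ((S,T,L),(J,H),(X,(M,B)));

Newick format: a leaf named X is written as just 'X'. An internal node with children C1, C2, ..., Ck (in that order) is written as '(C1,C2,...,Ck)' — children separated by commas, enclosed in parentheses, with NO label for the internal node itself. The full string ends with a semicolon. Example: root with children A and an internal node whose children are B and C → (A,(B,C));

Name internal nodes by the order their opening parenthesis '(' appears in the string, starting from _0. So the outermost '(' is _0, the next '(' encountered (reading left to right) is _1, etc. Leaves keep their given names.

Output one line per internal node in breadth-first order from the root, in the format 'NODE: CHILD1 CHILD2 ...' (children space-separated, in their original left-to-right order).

Answer: _0: _1 _2 _3
_1: S T L
_2: J H
_3: X _4
_4: M B

Derivation:
Input: ((S,T,L),(J,H),(X,(M,B)));
Scanning left-to-right, naming '(' by encounter order:
  pos 0: '(' -> open internal node _0 (depth 1)
  pos 1: '(' -> open internal node _1 (depth 2)
  pos 7: ')' -> close internal node _1 (now at depth 1)
  pos 9: '(' -> open internal node _2 (depth 2)
  pos 13: ')' -> close internal node _2 (now at depth 1)
  pos 15: '(' -> open internal node _3 (depth 2)
  pos 18: '(' -> open internal node _4 (depth 3)
  pos 22: ')' -> close internal node _4 (now at depth 2)
  pos 23: ')' -> close internal node _3 (now at depth 1)
  pos 24: ')' -> close internal node _0 (now at depth 0)
Total internal nodes: 5
BFS adjacency from root:
  _0: _1 _2 _3
  _1: S T L
  _2: J H
  _3: X _4
  _4: M B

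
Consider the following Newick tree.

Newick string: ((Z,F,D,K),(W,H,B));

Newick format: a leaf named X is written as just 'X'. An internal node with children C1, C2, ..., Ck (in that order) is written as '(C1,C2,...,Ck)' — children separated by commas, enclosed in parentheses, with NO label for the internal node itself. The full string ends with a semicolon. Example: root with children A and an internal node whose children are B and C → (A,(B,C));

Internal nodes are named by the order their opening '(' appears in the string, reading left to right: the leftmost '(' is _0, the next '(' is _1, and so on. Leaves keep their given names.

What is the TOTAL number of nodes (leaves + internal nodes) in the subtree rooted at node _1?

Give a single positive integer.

Newick: ((Z,F,D,K),(W,H,B));
Locate _1: it is the '(' at position 1 (the 2nd '(' reading left to right).
Query: subtree rooted at _1
_1: subtree_size = 1 + 4
  Z: subtree_size = 1 + 0
  F: subtree_size = 1 + 0
  D: subtree_size = 1 + 0
  K: subtree_size = 1 + 0
Total subtree size of _1: 5

Answer: 5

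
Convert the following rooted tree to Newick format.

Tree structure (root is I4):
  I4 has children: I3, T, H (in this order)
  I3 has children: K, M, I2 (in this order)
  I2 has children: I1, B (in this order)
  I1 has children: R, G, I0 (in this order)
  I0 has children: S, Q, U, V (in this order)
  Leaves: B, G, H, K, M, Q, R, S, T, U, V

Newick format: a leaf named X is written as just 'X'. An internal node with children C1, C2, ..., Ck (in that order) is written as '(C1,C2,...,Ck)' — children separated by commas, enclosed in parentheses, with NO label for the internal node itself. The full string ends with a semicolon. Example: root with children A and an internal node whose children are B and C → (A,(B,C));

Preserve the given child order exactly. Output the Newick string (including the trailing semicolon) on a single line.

Answer: ((K,M,((R,G,(S,Q,U,V)),B)),T,H);

Derivation:
internal I4 with children ['I3', 'T', 'H']
  internal I3 with children ['K', 'M', 'I2']
    leaf 'K' → 'K'
    leaf 'M' → 'M'
    internal I2 with children ['I1', 'B']
      internal I1 with children ['R', 'G', 'I0']
        leaf 'R' → 'R'
        leaf 'G' → 'G'
        internal I0 with children ['S', 'Q', 'U', 'V']
          leaf 'S' → 'S'
          leaf 'Q' → 'Q'
          leaf 'U' → 'U'
          leaf 'V' → 'V'
        → '(S,Q,U,V)'
      → '(R,G,(S,Q,U,V))'
      leaf 'B' → 'B'
    → '((R,G,(S,Q,U,V)),B)'
  → '(K,M,((R,G,(S,Q,U,V)),B))'
  leaf 'T' → 'T'
  leaf 'H' → 'H'
→ '((K,M,((R,G,(S,Q,U,V)),B)),T,H)'
Final: ((K,M,((R,G,(S,Q,U,V)),B)),T,H);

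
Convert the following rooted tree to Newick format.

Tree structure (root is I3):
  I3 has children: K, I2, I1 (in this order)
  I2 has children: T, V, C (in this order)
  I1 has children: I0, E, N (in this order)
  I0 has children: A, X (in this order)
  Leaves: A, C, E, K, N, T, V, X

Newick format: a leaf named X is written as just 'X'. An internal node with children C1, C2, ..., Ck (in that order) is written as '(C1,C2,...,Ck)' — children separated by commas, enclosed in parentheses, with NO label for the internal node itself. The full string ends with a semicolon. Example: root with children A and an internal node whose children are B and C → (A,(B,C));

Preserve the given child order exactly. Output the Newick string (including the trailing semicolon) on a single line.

internal I3 with children ['K', 'I2', 'I1']
  leaf 'K' → 'K'
  internal I2 with children ['T', 'V', 'C']
    leaf 'T' → 'T'
    leaf 'V' → 'V'
    leaf 'C' → 'C'
  → '(T,V,C)'
  internal I1 with children ['I0', 'E', 'N']
    internal I0 with children ['A', 'X']
      leaf 'A' → 'A'
      leaf 'X' → 'X'
    → '(A,X)'
    leaf 'E' → 'E'
    leaf 'N' → 'N'
  → '((A,X),E,N)'
→ '(K,(T,V,C),((A,X),E,N))'
Final: (K,(T,V,C),((A,X),E,N));

Answer: (K,(T,V,C),((A,X),E,N));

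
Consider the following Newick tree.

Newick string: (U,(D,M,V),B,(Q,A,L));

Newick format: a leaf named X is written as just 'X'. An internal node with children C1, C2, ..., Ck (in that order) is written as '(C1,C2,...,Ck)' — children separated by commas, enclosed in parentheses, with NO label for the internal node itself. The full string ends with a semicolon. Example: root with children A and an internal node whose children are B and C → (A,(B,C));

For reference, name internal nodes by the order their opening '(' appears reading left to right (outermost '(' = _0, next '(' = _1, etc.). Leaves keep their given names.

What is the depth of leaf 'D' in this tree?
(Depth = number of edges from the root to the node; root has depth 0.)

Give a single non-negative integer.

Newick: (U,(D,M,V),B,(Q,A,L));
Naming internals by '(' encounter order: outermost '(' = _0, next = _1, ...
Query node: D
Path from root: _0 -> _1 -> D
Depth of D: 2 (number of edges from root)

Answer: 2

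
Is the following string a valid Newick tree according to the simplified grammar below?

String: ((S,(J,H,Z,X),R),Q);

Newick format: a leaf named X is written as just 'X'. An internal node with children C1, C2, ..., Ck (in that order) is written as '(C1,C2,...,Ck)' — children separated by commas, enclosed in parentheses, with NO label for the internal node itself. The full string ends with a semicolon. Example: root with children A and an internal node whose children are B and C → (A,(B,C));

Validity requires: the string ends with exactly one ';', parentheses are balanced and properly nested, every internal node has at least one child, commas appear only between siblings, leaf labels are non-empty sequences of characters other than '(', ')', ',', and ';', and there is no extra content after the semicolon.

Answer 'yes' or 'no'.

Input: ((S,(J,H,Z,X),R),Q);
Paren balance: 3 '(' vs 3 ')' OK
Ends with single ';': True
Full parse: OK
Valid: True

Answer: yes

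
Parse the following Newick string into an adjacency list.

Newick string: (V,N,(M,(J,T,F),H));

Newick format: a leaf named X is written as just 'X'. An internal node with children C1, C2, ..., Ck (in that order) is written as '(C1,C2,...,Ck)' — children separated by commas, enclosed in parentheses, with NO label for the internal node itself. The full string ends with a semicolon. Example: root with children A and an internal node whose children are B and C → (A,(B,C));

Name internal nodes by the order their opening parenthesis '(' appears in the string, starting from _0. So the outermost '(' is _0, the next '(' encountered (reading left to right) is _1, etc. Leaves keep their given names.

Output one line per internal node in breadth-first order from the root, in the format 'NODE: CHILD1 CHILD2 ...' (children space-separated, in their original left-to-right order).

Answer: _0: V N _1
_1: M _2 H
_2: J T F

Derivation:
Input: (V,N,(M,(J,T,F),H));
Scanning left-to-right, naming '(' by encounter order:
  pos 0: '(' -> open internal node _0 (depth 1)
  pos 5: '(' -> open internal node _1 (depth 2)
  pos 8: '(' -> open internal node _2 (depth 3)
  pos 14: ')' -> close internal node _2 (now at depth 2)
  pos 17: ')' -> close internal node _1 (now at depth 1)
  pos 18: ')' -> close internal node _0 (now at depth 0)
Total internal nodes: 3
BFS adjacency from root:
  _0: V N _1
  _1: M _2 H
  _2: J T F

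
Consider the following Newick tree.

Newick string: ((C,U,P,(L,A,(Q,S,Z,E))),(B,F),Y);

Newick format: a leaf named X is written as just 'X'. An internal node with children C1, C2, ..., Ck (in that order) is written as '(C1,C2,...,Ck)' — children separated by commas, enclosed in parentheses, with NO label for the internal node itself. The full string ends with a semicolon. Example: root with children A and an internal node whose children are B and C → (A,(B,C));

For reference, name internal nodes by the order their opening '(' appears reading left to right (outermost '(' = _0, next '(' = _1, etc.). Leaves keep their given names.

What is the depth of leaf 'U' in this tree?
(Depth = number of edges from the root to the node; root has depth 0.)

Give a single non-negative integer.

Answer: 2

Derivation:
Newick: ((C,U,P,(L,A,(Q,S,Z,E))),(B,F),Y);
Naming internals by '(' encounter order: outermost '(' = _0, next = _1, ...
Query node: U
Path from root: _0 -> _1 -> U
Depth of U: 2 (number of edges from root)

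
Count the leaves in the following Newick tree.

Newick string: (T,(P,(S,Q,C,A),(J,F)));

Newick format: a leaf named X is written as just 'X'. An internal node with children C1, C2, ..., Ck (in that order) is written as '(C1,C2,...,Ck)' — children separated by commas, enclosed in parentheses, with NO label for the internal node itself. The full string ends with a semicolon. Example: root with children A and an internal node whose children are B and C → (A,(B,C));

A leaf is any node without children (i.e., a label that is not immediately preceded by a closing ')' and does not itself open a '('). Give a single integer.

Newick: (T,(P,(S,Q,C,A),(J,F)));
Scan left-to-right; a leaf is any maximal label run not followed by '(':
  pos 1: leaf 'T' → count = 1
  pos 4: leaf 'P' → count = 2
  pos 7: leaf 'S' → count = 3
  pos 9: leaf 'Q' → count = 4
  pos 11: leaf 'C' → count = 5
  pos 13: leaf 'A' → count = 6
  pos 17: leaf 'J' → count = 7
  pos 19: leaf 'F' → count = 8
Total leaves: 8

Answer: 8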